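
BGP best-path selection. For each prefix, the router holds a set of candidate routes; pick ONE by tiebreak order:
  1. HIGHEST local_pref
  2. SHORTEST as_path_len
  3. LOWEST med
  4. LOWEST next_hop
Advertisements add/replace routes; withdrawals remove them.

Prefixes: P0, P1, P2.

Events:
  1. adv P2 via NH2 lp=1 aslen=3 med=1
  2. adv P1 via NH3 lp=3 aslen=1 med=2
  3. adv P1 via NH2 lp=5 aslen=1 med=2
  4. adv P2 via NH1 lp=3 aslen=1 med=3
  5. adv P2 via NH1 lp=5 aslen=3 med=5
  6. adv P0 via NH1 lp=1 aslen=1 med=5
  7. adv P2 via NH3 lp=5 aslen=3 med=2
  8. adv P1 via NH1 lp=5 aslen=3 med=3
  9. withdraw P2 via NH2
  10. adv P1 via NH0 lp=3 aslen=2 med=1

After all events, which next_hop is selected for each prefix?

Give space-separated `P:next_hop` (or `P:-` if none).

Op 1: best P0=- P1=- P2=NH2
Op 2: best P0=- P1=NH3 P2=NH2
Op 3: best P0=- P1=NH2 P2=NH2
Op 4: best P0=- P1=NH2 P2=NH1
Op 5: best P0=- P1=NH2 P2=NH1
Op 6: best P0=NH1 P1=NH2 P2=NH1
Op 7: best P0=NH1 P1=NH2 P2=NH3
Op 8: best P0=NH1 P1=NH2 P2=NH3
Op 9: best P0=NH1 P1=NH2 P2=NH3
Op 10: best P0=NH1 P1=NH2 P2=NH3

Answer: P0:NH1 P1:NH2 P2:NH3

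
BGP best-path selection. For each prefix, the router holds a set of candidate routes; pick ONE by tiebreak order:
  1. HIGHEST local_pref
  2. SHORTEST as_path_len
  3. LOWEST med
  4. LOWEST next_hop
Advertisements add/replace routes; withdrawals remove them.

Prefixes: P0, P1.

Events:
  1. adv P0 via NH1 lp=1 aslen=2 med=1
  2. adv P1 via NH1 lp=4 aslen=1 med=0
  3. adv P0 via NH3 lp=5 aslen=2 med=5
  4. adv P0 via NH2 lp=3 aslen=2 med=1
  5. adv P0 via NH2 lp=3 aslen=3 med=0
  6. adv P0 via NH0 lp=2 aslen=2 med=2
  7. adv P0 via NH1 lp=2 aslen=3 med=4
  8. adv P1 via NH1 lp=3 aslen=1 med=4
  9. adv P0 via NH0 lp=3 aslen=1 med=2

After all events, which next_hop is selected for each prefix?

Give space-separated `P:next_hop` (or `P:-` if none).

Answer: P0:NH3 P1:NH1

Derivation:
Op 1: best P0=NH1 P1=-
Op 2: best P0=NH1 P1=NH1
Op 3: best P0=NH3 P1=NH1
Op 4: best P0=NH3 P1=NH1
Op 5: best P0=NH3 P1=NH1
Op 6: best P0=NH3 P1=NH1
Op 7: best P0=NH3 P1=NH1
Op 8: best P0=NH3 P1=NH1
Op 9: best P0=NH3 P1=NH1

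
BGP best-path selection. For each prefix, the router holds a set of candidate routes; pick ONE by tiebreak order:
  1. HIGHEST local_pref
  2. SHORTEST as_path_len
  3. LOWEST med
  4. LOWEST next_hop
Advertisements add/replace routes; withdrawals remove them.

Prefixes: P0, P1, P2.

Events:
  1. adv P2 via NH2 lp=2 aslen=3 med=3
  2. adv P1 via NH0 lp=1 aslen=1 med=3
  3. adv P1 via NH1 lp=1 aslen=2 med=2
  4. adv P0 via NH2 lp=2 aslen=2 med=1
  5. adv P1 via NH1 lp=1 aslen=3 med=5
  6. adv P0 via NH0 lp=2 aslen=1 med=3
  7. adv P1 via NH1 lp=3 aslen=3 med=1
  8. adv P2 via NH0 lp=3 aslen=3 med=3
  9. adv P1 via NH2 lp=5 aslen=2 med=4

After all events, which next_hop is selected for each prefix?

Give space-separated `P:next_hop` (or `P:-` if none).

Answer: P0:NH0 P1:NH2 P2:NH0

Derivation:
Op 1: best P0=- P1=- P2=NH2
Op 2: best P0=- P1=NH0 P2=NH2
Op 3: best P0=- P1=NH0 P2=NH2
Op 4: best P0=NH2 P1=NH0 P2=NH2
Op 5: best P0=NH2 P1=NH0 P2=NH2
Op 6: best P0=NH0 P1=NH0 P2=NH2
Op 7: best P0=NH0 P1=NH1 P2=NH2
Op 8: best P0=NH0 P1=NH1 P2=NH0
Op 9: best P0=NH0 P1=NH2 P2=NH0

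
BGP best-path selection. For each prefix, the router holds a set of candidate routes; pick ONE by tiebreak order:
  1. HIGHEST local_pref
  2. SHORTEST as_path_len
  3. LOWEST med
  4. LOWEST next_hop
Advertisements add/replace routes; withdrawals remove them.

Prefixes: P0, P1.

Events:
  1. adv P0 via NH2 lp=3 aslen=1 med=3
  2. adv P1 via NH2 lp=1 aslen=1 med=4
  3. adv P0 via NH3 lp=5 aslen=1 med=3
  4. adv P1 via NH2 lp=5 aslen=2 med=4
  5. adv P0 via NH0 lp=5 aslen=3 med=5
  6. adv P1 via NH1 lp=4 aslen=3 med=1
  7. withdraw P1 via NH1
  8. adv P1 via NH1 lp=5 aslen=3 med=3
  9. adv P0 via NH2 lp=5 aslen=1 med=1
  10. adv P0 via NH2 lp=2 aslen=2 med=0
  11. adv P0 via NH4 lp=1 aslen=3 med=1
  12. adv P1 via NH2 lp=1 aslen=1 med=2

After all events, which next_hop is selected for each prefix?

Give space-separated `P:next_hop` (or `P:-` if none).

Answer: P0:NH3 P1:NH1

Derivation:
Op 1: best P0=NH2 P1=-
Op 2: best P0=NH2 P1=NH2
Op 3: best P0=NH3 P1=NH2
Op 4: best P0=NH3 P1=NH2
Op 5: best P0=NH3 P1=NH2
Op 6: best P0=NH3 P1=NH2
Op 7: best P0=NH3 P1=NH2
Op 8: best P0=NH3 P1=NH2
Op 9: best P0=NH2 P1=NH2
Op 10: best P0=NH3 P1=NH2
Op 11: best P0=NH3 P1=NH2
Op 12: best P0=NH3 P1=NH1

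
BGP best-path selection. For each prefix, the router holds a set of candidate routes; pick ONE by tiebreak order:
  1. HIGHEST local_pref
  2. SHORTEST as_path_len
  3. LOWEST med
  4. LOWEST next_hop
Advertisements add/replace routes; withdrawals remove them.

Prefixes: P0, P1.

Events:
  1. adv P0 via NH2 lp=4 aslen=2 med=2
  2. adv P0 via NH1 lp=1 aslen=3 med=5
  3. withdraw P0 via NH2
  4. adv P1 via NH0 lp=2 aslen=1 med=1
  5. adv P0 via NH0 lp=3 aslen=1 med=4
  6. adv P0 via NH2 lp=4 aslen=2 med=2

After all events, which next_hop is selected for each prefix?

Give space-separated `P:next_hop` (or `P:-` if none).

Op 1: best P0=NH2 P1=-
Op 2: best P0=NH2 P1=-
Op 3: best P0=NH1 P1=-
Op 4: best P0=NH1 P1=NH0
Op 5: best P0=NH0 P1=NH0
Op 6: best P0=NH2 P1=NH0

Answer: P0:NH2 P1:NH0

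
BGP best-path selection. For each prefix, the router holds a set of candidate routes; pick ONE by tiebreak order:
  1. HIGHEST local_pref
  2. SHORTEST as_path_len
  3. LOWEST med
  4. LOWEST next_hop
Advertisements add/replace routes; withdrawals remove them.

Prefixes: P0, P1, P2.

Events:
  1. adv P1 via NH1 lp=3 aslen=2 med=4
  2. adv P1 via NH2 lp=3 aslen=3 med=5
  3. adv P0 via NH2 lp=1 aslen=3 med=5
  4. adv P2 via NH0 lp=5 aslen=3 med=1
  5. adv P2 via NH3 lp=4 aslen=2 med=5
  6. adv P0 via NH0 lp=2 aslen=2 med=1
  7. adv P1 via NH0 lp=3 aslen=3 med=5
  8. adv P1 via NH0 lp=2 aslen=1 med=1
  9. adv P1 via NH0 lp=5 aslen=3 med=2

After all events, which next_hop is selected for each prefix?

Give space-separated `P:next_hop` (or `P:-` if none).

Answer: P0:NH0 P1:NH0 P2:NH0

Derivation:
Op 1: best P0=- P1=NH1 P2=-
Op 2: best P0=- P1=NH1 P2=-
Op 3: best P0=NH2 P1=NH1 P2=-
Op 4: best P0=NH2 P1=NH1 P2=NH0
Op 5: best P0=NH2 P1=NH1 P2=NH0
Op 6: best P0=NH0 P1=NH1 P2=NH0
Op 7: best P0=NH0 P1=NH1 P2=NH0
Op 8: best P0=NH0 P1=NH1 P2=NH0
Op 9: best P0=NH0 P1=NH0 P2=NH0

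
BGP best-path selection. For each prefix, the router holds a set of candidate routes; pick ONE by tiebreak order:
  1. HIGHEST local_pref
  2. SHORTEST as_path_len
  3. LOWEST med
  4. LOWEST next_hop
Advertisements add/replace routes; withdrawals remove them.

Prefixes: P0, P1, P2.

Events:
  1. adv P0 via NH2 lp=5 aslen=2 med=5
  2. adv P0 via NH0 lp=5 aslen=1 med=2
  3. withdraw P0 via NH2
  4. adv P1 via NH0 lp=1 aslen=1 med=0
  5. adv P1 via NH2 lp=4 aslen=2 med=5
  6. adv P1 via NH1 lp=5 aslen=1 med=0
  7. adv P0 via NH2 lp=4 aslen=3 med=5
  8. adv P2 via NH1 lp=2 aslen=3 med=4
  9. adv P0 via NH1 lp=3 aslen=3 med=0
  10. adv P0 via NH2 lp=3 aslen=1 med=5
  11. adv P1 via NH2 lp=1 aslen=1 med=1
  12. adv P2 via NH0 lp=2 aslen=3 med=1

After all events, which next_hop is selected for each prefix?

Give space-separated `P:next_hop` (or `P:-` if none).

Op 1: best P0=NH2 P1=- P2=-
Op 2: best P0=NH0 P1=- P2=-
Op 3: best P0=NH0 P1=- P2=-
Op 4: best P0=NH0 P1=NH0 P2=-
Op 5: best P0=NH0 P1=NH2 P2=-
Op 6: best P0=NH0 P1=NH1 P2=-
Op 7: best P0=NH0 P1=NH1 P2=-
Op 8: best P0=NH0 P1=NH1 P2=NH1
Op 9: best P0=NH0 P1=NH1 P2=NH1
Op 10: best P0=NH0 P1=NH1 P2=NH1
Op 11: best P0=NH0 P1=NH1 P2=NH1
Op 12: best P0=NH0 P1=NH1 P2=NH0

Answer: P0:NH0 P1:NH1 P2:NH0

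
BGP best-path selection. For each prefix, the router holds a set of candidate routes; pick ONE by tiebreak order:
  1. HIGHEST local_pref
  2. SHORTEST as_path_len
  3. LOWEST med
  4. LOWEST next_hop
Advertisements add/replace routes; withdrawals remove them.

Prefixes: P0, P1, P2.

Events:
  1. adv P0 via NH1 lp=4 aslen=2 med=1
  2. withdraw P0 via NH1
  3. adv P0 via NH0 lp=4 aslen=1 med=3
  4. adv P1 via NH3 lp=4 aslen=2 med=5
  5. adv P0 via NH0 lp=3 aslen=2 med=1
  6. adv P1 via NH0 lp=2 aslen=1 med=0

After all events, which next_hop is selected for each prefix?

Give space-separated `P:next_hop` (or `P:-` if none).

Answer: P0:NH0 P1:NH3 P2:-

Derivation:
Op 1: best P0=NH1 P1=- P2=-
Op 2: best P0=- P1=- P2=-
Op 3: best P0=NH0 P1=- P2=-
Op 4: best P0=NH0 P1=NH3 P2=-
Op 5: best P0=NH0 P1=NH3 P2=-
Op 6: best P0=NH0 P1=NH3 P2=-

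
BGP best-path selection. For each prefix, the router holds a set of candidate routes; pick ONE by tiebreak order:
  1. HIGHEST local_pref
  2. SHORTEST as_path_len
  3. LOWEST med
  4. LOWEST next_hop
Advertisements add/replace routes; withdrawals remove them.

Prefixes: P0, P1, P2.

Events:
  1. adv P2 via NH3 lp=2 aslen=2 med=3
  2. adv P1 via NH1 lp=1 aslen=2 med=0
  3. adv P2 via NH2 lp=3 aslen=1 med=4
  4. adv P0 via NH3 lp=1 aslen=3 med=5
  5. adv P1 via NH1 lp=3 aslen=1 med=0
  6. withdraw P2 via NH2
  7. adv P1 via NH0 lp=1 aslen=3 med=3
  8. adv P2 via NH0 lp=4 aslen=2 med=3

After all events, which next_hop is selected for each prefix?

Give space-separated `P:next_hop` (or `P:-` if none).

Answer: P0:NH3 P1:NH1 P2:NH0

Derivation:
Op 1: best P0=- P1=- P2=NH3
Op 2: best P0=- P1=NH1 P2=NH3
Op 3: best P0=- P1=NH1 P2=NH2
Op 4: best P0=NH3 P1=NH1 P2=NH2
Op 5: best P0=NH3 P1=NH1 P2=NH2
Op 6: best P0=NH3 P1=NH1 P2=NH3
Op 7: best P0=NH3 P1=NH1 P2=NH3
Op 8: best P0=NH3 P1=NH1 P2=NH0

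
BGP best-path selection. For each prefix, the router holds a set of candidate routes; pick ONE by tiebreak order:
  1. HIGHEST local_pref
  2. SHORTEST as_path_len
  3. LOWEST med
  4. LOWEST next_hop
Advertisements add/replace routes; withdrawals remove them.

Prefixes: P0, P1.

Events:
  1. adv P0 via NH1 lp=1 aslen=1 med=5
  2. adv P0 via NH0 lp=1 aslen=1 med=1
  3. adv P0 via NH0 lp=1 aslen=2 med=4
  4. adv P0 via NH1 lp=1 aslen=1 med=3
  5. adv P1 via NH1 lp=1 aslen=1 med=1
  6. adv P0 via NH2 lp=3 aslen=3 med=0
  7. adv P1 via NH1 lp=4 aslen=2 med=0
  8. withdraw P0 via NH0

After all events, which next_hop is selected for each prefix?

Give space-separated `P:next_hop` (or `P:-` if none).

Op 1: best P0=NH1 P1=-
Op 2: best P0=NH0 P1=-
Op 3: best P0=NH1 P1=-
Op 4: best P0=NH1 P1=-
Op 5: best P0=NH1 P1=NH1
Op 6: best P0=NH2 P1=NH1
Op 7: best P0=NH2 P1=NH1
Op 8: best P0=NH2 P1=NH1

Answer: P0:NH2 P1:NH1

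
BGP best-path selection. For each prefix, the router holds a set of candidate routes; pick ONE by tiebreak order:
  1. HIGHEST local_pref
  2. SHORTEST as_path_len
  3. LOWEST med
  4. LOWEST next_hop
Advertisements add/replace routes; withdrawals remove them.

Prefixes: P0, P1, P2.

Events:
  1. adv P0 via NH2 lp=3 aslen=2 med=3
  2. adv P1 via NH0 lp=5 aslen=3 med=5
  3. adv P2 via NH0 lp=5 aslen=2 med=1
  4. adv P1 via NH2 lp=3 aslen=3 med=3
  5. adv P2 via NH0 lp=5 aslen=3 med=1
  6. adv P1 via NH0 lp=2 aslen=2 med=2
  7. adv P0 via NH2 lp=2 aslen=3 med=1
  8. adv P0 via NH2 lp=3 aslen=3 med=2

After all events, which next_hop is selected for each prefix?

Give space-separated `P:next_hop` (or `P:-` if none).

Op 1: best P0=NH2 P1=- P2=-
Op 2: best P0=NH2 P1=NH0 P2=-
Op 3: best P0=NH2 P1=NH0 P2=NH0
Op 4: best P0=NH2 P1=NH0 P2=NH0
Op 5: best P0=NH2 P1=NH0 P2=NH0
Op 6: best P0=NH2 P1=NH2 P2=NH0
Op 7: best P0=NH2 P1=NH2 P2=NH0
Op 8: best P0=NH2 P1=NH2 P2=NH0

Answer: P0:NH2 P1:NH2 P2:NH0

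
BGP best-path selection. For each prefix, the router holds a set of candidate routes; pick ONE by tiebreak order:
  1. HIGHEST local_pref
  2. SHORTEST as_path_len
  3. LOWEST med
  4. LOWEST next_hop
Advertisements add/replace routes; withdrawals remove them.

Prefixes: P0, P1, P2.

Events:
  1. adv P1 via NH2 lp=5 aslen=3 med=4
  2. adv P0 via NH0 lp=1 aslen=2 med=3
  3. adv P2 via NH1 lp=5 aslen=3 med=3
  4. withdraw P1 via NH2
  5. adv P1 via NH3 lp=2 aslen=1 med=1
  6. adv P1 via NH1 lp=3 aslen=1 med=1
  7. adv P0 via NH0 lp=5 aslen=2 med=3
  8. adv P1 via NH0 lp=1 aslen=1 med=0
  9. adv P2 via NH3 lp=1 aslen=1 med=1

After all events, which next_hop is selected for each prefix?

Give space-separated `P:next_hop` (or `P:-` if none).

Op 1: best P0=- P1=NH2 P2=-
Op 2: best P0=NH0 P1=NH2 P2=-
Op 3: best P0=NH0 P1=NH2 P2=NH1
Op 4: best P0=NH0 P1=- P2=NH1
Op 5: best P0=NH0 P1=NH3 P2=NH1
Op 6: best P0=NH0 P1=NH1 P2=NH1
Op 7: best P0=NH0 P1=NH1 P2=NH1
Op 8: best P0=NH0 P1=NH1 P2=NH1
Op 9: best P0=NH0 P1=NH1 P2=NH1

Answer: P0:NH0 P1:NH1 P2:NH1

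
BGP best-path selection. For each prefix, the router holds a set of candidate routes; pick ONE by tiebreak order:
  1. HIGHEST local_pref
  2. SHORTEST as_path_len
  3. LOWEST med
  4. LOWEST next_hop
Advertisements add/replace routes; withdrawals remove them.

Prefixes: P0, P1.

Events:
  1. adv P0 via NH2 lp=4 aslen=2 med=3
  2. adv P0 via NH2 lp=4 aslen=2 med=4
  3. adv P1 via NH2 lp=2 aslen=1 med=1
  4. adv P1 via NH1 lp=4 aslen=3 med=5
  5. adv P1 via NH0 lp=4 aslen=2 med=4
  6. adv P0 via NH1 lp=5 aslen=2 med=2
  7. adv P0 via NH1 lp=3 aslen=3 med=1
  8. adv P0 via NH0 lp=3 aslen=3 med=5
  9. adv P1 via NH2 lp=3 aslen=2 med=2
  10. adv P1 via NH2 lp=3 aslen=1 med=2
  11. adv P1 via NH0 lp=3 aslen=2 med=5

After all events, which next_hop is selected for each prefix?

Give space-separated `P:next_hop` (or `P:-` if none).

Answer: P0:NH2 P1:NH1

Derivation:
Op 1: best P0=NH2 P1=-
Op 2: best P0=NH2 P1=-
Op 3: best P0=NH2 P1=NH2
Op 4: best P0=NH2 P1=NH1
Op 5: best P0=NH2 P1=NH0
Op 6: best P0=NH1 P1=NH0
Op 7: best P0=NH2 P1=NH0
Op 8: best P0=NH2 P1=NH0
Op 9: best P0=NH2 P1=NH0
Op 10: best P0=NH2 P1=NH0
Op 11: best P0=NH2 P1=NH1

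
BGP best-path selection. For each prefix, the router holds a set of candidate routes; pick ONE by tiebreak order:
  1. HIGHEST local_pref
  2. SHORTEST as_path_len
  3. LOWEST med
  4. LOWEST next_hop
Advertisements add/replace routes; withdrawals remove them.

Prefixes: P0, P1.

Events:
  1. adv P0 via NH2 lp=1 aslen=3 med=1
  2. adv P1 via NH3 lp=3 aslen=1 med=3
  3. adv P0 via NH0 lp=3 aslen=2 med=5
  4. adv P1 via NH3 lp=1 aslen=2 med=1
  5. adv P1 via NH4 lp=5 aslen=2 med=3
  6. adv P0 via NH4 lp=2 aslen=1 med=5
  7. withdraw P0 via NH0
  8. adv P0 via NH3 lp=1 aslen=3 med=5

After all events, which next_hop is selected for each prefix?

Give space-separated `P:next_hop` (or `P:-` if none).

Op 1: best P0=NH2 P1=-
Op 2: best P0=NH2 P1=NH3
Op 3: best P0=NH0 P1=NH3
Op 4: best P0=NH0 P1=NH3
Op 5: best P0=NH0 P1=NH4
Op 6: best P0=NH0 P1=NH4
Op 7: best P0=NH4 P1=NH4
Op 8: best P0=NH4 P1=NH4

Answer: P0:NH4 P1:NH4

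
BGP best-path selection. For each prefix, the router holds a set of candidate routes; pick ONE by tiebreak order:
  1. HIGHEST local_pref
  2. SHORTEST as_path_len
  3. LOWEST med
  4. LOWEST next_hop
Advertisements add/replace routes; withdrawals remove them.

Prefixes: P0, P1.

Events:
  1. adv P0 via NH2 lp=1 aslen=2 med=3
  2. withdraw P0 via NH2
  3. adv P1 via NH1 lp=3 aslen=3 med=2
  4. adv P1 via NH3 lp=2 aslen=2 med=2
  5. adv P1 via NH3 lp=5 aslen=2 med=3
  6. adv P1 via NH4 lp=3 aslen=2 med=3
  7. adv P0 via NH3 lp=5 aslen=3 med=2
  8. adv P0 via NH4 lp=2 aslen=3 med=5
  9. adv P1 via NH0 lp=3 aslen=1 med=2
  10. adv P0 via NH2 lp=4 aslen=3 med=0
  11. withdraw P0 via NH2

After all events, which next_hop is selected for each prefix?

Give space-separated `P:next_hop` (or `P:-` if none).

Op 1: best P0=NH2 P1=-
Op 2: best P0=- P1=-
Op 3: best P0=- P1=NH1
Op 4: best P0=- P1=NH1
Op 5: best P0=- P1=NH3
Op 6: best P0=- P1=NH3
Op 7: best P0=NH3 P1=NH3
Op 8: best P0=NH3 P1=NH3
Op 9: best P0=NH3 P1=NH3
Op 10: best P0=NH3 P1=NH3
Op 11: best P0=NH3 P1=NH3

Answer: P0:NH3 P1:NH3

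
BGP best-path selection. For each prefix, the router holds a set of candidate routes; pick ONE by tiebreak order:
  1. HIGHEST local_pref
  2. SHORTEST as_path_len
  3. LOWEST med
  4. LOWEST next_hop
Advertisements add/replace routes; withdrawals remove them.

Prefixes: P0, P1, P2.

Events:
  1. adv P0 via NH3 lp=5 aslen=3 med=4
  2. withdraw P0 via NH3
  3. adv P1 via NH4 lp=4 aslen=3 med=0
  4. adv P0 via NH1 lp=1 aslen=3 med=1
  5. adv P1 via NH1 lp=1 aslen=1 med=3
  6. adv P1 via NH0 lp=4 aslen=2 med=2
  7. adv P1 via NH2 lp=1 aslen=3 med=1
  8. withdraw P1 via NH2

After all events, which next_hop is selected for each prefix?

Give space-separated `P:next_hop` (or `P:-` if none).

Answer: P0:NH1 P1:NH0 P2:-

Derivation:
Op 1: best P0=NH3 P1=- P2=-
Op 2: best P0=- P1=- P2=-
Op 3: best P0=- P1=NH4 P2=-
Op 4: best P0=NH1 P1=NH4 P2=-
Op 5: best P0=NH1 P1=NH4 P2=-
Op 6: best P0=NH1 P1=NH0 P2=-
Op 7: best P0=NH1 P1=NH0 P2=-
Op 8: best P0=NH1 P1=NH0 P2=-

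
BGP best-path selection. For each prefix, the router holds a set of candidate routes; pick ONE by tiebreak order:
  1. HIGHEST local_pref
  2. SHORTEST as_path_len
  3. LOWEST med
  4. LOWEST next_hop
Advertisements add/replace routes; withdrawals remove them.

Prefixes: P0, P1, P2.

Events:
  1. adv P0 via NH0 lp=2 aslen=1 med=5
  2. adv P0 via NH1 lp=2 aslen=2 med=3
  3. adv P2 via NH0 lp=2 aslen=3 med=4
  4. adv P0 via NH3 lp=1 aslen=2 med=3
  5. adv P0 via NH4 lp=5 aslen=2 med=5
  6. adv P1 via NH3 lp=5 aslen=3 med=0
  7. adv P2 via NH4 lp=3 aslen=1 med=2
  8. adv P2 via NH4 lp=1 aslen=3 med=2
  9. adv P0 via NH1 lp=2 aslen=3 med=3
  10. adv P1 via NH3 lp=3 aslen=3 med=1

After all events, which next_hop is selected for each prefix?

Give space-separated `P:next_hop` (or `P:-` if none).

Answer: P0:NH4 P1:NH3 P2:NH0

Derivation:
Op 1: best P0=NH0 P1=- P2=-
Op 2: best P0=NH0 P1=- P2=-
Op 3: best P0=NH0 P1=- P2=NH0
Op 4: best P0=NH0 P1=- P2=NH0
Op 5: best P0=NH4 P1=- P2=NH0
Op 6: best P0=NH4 P1=NH3 P2=NH0
Op 7: best P0=NH4 P1=NH3 P2=NH4
Op 8: best P0=NH4 P1=NH3 P2=NH0
Op 9: best P0=NH4 P1=NH3 P2=NH0
Op 10: best P0=NH4 P1=NH3 P2=NH0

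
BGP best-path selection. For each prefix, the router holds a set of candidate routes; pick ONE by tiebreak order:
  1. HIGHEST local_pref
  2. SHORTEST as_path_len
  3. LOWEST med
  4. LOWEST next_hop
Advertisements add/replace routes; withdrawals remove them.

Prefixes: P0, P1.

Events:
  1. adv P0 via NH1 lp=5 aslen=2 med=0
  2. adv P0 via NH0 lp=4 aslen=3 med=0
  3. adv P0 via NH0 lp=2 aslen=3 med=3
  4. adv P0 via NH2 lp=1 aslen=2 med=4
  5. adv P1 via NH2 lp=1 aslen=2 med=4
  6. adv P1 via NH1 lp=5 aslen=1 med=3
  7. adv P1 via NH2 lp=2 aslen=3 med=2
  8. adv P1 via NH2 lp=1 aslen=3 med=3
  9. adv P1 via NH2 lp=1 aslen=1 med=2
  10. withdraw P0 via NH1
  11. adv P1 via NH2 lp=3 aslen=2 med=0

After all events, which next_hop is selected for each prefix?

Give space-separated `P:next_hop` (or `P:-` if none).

Op 1: best P0=NH1 P1=-
Op 2: best P0=NH1 P1=-
Op 3: best P0=NH1 P1=-
Op 4: best P0=NH1 P1=-
Op 5: best P0=NH1 P1=NH2
Op 6: best P0=NH1 P1=NH1
Op 7: best P0=NH1 P1=NH1
Op 8: best P0=NH1 P1=NH1
Op 9: best P0=NH1 P1=NH1
Op 10: best P0=NH0 P1=NH1
Op 11: best P0=NH0 P1=NH1

Answer: P0:NH0 P1:NH1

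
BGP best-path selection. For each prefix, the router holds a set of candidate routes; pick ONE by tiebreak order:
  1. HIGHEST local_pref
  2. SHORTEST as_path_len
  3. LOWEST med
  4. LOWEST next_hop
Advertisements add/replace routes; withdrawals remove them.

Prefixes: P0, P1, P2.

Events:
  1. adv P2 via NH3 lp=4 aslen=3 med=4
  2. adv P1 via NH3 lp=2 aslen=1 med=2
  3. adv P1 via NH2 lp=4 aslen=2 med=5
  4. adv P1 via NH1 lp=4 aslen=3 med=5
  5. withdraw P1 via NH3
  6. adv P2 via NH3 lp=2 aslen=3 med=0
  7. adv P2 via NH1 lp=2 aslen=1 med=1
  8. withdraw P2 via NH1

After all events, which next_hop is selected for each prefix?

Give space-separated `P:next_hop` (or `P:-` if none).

Answer: P0:- P1:NH2 P2:NH3

Derivation:
Op 1: best P0=- P1=- P2=NH3
Op 2: best P0=- P1=NH3 P2=NH3
Op 3: best P0=- P1=NH2 P2=NH3
Op 4: best P0=- P1=NH2 P2=NH3
Op 5: best P0=- P1=NH2 P2=NH3
Op 6: best P0=- P1=NH2 P2=NH3
Op 7: best P0=- P1=NH2 P2=NH1
Op 8: best P0=- P1=NH2 P2=NH3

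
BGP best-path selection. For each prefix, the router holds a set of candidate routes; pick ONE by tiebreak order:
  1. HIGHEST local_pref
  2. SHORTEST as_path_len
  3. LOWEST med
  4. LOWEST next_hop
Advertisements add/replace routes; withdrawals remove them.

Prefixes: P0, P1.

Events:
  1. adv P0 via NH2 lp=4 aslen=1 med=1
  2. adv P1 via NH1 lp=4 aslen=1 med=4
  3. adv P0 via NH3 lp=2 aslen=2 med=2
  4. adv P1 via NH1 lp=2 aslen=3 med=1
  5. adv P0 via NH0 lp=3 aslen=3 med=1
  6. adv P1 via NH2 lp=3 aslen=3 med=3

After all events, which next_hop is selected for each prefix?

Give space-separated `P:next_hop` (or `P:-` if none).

Answer: P0:NH2 P1:NH2

Derivation:
Op 1: best P0=NH2 P1=-
Op 2: best P0=NH2 P1=NH1
Op 3: best P0=NH2 P1=NH1
Op 4: best P0=NH2 P1=NH1
Op 5: best P0=NH2 P1=NH1
Op 6: best P0=NH2 P1=NH2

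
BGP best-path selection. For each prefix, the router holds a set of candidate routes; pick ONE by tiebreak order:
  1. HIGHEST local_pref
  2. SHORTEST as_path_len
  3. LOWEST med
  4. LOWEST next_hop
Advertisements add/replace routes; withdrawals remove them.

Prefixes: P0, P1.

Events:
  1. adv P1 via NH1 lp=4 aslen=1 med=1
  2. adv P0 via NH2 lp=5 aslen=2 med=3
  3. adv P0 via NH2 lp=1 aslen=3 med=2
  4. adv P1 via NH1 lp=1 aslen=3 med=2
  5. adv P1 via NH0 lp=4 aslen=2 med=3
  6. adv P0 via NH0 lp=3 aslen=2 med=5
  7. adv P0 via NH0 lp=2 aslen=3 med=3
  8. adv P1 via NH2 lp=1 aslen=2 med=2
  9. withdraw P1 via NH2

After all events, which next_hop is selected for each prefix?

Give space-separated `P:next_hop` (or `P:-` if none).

Op 1: best P0=- P1=NH1
Op 2: best P0=NH2 P1=NH1
Op 3: best P0=NH2 P1=NH1
Op 4: best P0=NH2 P1=NH1
Op 5: best P0=NH2 P1=NH0
Op 6: best P0=NH0 P1=NH0
Op 7: best P0=NH0 P1=NH0
Op 8: best P0=NH0 P1=NH0
Op 9: best P0=NH0 P1=NH0

Answer: P0:NH0 P1:NH0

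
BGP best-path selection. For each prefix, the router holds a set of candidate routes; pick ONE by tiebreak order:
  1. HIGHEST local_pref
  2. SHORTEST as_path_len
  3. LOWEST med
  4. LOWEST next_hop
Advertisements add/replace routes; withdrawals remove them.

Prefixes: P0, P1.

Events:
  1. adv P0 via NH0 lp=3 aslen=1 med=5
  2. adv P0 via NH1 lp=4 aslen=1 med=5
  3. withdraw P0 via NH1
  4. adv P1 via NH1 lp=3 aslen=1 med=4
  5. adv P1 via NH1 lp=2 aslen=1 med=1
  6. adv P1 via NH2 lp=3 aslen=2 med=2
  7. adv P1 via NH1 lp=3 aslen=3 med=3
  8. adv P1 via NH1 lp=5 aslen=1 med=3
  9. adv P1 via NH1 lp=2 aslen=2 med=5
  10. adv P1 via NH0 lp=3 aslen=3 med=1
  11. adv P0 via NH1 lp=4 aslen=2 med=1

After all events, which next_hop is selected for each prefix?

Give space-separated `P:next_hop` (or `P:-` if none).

Op 1: best P0=NH0 P1=-
Op 2: best P0=NH1 P1=-
Op 3: best P0=NH0 P1=-
Op 4: best P0=NH0 P1=NH1
Op 5: best P0=NH0 P1=NH1
Op 6: best P0=NH0 P1=NH2
Op 7: best P0=NH0 P1=NH2
Op 8: best P0=NH0 P1=NH1
Op 9: best P0=NH0 P1=NH2
Op 10: best P0=NH0 P1=NH2
Op 11: best P0=NH1 P1=NH2

Answer: P0:NH1 P1:NH2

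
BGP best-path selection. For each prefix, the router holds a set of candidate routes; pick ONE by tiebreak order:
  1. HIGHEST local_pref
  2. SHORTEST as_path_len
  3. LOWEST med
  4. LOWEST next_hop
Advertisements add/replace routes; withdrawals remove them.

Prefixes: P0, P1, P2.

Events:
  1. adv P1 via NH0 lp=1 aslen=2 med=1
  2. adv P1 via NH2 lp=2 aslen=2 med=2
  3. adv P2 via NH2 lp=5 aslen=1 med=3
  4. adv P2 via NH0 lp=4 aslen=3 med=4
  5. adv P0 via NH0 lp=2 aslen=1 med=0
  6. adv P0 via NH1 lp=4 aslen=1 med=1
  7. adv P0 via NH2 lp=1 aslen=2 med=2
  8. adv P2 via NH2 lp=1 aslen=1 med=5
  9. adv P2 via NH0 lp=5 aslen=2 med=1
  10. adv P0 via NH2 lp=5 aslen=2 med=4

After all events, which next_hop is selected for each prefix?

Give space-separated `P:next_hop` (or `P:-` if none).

Answer: P0:NH2 P1:NH2 P2:NH0

Derivation:
Op 1: best P0=- P1=NH0 P2=-
Op 2: best P0=- P1=NH2 P2=-
Op 3: best P0=- P1=NH2 P2=NH2
Op 4: best P0=- P1=NH2 P2=NH2
Op 5: best P0=NH0 P1=NH2 P2=NH2
Op 6: best P0=NH1 P1=NH2 P2=NH2
Op 7: best P0=NH1 P1=NH2 P2=NH2
Op 8: best P0=NH1 P1=NH2 P2=NH0
Op 9: best P0=NH1 P1=NH2 P2=NH0
Op 10: best P0=NH2 P1=NH2 P2=NH0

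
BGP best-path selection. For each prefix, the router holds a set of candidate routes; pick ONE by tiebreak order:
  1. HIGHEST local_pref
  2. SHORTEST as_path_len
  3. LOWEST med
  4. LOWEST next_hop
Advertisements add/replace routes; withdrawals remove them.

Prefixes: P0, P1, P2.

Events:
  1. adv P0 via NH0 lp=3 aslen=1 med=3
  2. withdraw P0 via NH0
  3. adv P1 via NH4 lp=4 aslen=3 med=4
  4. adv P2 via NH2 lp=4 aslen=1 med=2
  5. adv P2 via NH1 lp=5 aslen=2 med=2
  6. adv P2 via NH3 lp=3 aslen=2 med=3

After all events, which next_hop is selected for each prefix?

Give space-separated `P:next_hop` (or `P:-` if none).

Op 1: best P0=NH0 P1=- P2=-
Op 2: best P0=- P1=- P2=-
Op 3: best P0=- P1=NH4 P2=-
Op 4: best P0=- P1=NH4 P2=NH2
Op 5: best P0=- P1=NH4 P2=NH1
Op 6: best P0=- P1=NH4 P2=NH1

Answer: P0:- P1:NH4 P2:NH1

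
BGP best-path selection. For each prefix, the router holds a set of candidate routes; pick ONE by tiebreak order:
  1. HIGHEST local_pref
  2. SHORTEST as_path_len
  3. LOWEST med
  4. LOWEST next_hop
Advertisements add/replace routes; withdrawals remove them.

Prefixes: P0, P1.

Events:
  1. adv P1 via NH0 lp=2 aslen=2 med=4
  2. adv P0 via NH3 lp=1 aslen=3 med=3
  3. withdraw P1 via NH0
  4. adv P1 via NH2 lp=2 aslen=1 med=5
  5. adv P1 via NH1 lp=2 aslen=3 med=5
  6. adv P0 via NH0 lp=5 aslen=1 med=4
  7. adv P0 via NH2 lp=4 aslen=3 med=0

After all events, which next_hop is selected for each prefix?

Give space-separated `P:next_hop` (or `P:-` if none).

Op 1: best P0=- P1=NH0
Op 2: best P0=NH3 P1=NH0
Op 3: best P0=NH3 P1=-
Op 4: best P0=NH3 P1=NH2
Op 5: best P0=NH3 P1=NH2
Op 6: best P0=NH0 P1=NH2
Op 7: best P0=NH0 P1=NH2

Answer: P0:NH0 P1:NH2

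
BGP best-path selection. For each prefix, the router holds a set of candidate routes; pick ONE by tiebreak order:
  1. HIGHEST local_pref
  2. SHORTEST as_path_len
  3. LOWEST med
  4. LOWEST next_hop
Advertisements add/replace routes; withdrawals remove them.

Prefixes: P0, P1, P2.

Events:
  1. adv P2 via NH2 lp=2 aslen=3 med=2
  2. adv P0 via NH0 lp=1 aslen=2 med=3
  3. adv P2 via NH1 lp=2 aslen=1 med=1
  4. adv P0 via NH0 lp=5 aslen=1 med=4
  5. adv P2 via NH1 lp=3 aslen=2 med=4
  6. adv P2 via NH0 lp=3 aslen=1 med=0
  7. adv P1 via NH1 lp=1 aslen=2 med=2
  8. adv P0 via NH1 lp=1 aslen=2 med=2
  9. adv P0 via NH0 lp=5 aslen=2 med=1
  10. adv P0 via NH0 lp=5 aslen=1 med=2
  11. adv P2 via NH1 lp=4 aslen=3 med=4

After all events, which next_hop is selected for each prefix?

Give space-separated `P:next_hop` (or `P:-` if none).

Answer: P0:NH0 P1:NH1 P2:NH1

Derivation:
Op 1: best P0=- P1=- P2=NH2
Op 2: best P0=NH0 P1=- P2=NH2
Op 3: best P0=NH0 P1=- P2=NH1
Op 4: best P0=NH0 P1=- P2=NH1
Op 5: best P0=NH0 P1=- P2=NH1
Op 6: best P0=NH0 P1=- P2=NH0
Op 7: best P0=NH0 P1=NH1 P2=NH0
Op 8: best P0=NH0 P1=NH1 P2=NH0
Op 9: best P0=NH0 P1=NH1 P2=NH0
Op 10: best P0=NH0 P1=NH1 P2=NH0
Op 11: best P0=NH0 P1=NH1 P2=NH1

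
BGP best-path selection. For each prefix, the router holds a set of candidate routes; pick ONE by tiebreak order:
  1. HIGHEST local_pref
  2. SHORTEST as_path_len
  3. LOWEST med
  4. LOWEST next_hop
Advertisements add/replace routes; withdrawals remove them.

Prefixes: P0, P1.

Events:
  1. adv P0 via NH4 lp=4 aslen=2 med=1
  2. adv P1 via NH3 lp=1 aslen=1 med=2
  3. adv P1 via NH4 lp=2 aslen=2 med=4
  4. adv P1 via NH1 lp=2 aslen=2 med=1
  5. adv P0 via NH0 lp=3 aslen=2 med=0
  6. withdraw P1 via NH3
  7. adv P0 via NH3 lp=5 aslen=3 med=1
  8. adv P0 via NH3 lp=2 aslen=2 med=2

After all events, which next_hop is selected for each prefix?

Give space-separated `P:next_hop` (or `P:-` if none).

Op 1: best P0=NH4 P1=-
Op 2: best P0=NH4 P1=NH3
Op 3: best P0=NH4 P1=NH4
Op 4: best P0=NH4 P1=NH1
Op 5: best P0=NH4 P1=NH1
Op 6: best P0=NH4 P1=NH1
Op 7: best P0=NH3 P1=NH1
Op 8: best P0=NH4 P1=NH1

Answer: P0:NH4 P1:NH1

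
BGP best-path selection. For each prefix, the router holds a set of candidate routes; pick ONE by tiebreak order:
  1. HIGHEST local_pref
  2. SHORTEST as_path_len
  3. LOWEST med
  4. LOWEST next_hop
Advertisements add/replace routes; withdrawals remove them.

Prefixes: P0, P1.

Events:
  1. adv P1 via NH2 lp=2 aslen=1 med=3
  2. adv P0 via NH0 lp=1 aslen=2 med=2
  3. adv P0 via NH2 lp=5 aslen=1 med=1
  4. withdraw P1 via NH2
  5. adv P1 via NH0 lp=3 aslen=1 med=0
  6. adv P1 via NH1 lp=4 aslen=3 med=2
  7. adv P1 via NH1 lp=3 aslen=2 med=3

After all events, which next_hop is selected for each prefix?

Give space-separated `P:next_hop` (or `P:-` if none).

Op 1: best P0=- P1=NH2
Op 2: best P0=NH0 P1=NH2
Op 3: best P0=NH2 P1=NH2
Op 4: best P0=NH2 P1=-
Op 5: best P0=NH2 P1=NH0
Op 6: best P0=NH2 P1=NH1
Op 7: best P0=NH2 P1=NH0

Answer: P0:NH2 P1:NH0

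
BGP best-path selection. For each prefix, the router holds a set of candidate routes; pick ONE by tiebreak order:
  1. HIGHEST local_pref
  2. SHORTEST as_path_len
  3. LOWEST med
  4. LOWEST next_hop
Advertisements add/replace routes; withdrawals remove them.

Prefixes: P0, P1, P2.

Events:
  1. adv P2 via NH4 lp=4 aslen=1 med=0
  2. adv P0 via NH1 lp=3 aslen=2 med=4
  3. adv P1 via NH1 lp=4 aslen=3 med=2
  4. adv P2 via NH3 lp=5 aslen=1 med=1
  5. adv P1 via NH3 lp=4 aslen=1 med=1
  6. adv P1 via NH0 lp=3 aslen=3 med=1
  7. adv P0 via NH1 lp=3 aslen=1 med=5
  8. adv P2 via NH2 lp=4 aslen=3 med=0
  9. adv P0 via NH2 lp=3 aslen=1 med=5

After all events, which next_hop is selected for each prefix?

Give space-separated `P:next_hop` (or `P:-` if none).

Op 1: best P0=- P1=- P2=NH4
Op 2: best P0=NH1 P1=- P2=NH4
Op 3: best P0=NH1 P1=NH1 P2=NH4
Op 4: best P0=NH1 P1=NH1 P2=NH3
Op 5: best P0=NH1 P1=NH3 P2=NH3
Op 6: best P0=NH1 P1=NH3 P2=NH3
Op 7: best P0=NH1 P1=NH3 P2=NH3
Op 8: best P0=NH1 P1=NH3 P2=NH3
Op 9: best P0=NH1 P1=NH3 P2=NH3

Answer: P0:NH1 P1:NH3 P2:NH3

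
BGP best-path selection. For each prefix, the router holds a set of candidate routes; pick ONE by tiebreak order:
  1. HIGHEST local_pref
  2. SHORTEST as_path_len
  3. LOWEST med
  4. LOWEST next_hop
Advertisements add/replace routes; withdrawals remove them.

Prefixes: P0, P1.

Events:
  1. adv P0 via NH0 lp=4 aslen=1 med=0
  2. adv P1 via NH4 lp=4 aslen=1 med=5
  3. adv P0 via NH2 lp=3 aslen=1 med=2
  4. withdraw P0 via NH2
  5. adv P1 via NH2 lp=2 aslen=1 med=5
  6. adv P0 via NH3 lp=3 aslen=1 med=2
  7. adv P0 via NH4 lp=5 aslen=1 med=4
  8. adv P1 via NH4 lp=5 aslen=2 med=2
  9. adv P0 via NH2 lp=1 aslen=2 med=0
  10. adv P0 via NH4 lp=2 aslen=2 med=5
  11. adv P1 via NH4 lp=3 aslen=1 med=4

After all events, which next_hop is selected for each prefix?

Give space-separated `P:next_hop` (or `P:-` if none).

Answer: P0:NH0 P1:NH4

Derivation:
Op 1: best P0=NH0 P1=-
Op 2: best P0=NH0 P1=NH4
Op 3: best P0=NH0 P1=NH4
Op 4: best P0=NH0 P1=NH4
Op 5: best P0=NH0 P1=NH4
Op 6: best P0=NH0 P1=NH4
Op 7: best P0=NH4 P1=NH4
Op 8: best P0=NH4 P1=NH4
Op 9: best P0=NH4 P1=NH4
Op 10: best P0=NH0 P1=NH4
Op 11: best P0=NH0 P1=NH4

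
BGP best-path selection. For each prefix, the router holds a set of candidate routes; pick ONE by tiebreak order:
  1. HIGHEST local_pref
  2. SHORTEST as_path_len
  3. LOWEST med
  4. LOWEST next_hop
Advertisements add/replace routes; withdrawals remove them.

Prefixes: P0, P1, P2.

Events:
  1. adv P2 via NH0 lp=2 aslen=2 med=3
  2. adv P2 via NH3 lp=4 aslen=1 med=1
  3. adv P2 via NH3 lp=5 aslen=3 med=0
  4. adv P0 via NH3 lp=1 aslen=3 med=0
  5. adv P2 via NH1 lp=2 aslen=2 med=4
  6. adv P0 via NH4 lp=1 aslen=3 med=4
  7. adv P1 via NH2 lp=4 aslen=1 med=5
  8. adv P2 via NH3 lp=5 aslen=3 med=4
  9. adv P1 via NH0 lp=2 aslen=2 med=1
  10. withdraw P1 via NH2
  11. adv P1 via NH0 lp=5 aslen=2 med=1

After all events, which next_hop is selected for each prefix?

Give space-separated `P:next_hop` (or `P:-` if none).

Op 1: best P0=- P1=- P2=NH0
Op 2: best P0=- P1=- P2=NH3
Op 3: best P0=- P1=- P2=NH3
Op 4: best P0=NH3 P1=- P2=NH3
Op 5: best P0=NH3 P1=- P2=NH3
Op 6: best P0=NH3 P1=- P2=NH3
Op 7: best P0=NH3 P1=NH2 P2=NH3
Op 8: best P0=NH3 P1=NH2 P2=NH3
Op 9: best P0=NH3 P1=NH2 P2=NH3
Op 10: best P0=NH3 P1=NH0 P2=NH3
Op 11: best P0=NH3 P1=NH0 P2=NH3

Answer: P0:NH3 P1:NH0 P2:NH3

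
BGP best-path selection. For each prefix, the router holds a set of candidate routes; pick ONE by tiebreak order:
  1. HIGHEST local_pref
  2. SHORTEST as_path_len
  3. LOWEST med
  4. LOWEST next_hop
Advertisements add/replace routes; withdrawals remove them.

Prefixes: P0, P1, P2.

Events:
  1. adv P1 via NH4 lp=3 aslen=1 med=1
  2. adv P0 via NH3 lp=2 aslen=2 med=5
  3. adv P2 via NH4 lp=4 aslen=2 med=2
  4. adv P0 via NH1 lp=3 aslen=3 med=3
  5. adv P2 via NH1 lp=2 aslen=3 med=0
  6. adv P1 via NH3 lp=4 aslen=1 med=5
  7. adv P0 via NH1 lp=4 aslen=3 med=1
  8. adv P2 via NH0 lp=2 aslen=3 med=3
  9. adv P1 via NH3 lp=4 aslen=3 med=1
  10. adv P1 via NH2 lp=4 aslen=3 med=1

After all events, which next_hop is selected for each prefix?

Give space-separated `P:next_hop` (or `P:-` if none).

Op 1: best P0=- P1=NH4 P2=-
Op 2: best P0=NH3 P1=NH4 P2=-
Op 3: best P0=NH3 P1=NH4 P2=NH4
Op 4: best P0=NH1 P1=NH4 P2=NH4
Op 5: best P0=NH1 P1=NH4 P2=NH4
Op 6: best P0=NH1 P1=NH3 P2=NH4
Op 7: best P0=NH1 P1=NH3 P2=NH4
Op 8: best P0=NH1 P1=NH3 P2=NH4
Op 9: best P0=NH1 P1=NH3 P2=NH4
Op 10: best P0=NH1 P1=NH2 P2=NH4

Answer: P0:NH1 P1:NH2 P2:NH4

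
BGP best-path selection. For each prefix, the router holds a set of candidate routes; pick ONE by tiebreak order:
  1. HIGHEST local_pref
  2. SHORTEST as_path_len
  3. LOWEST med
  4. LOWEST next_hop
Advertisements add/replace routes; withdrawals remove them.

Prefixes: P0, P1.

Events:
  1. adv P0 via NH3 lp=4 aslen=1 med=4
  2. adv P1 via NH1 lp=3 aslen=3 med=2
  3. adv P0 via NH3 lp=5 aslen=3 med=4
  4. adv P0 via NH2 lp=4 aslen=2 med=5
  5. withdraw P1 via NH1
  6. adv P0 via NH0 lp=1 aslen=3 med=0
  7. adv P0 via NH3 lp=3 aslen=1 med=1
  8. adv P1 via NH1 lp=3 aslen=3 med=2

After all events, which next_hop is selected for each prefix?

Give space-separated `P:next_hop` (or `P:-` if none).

Op 1: best P0=NH3 P1=-
Op 2: best P0=NH3 P1=NH1
Op 3: best P0=NH3 P1=NH1
Op 4: best P0=NH3 P1=NH1
Op 5: best P0=NH3 P1=-
Op 6: best P0=NH3 P1=-
Op 7: best P0=NH2 P1=-
Op 8: best P0=NH2 P1=NH1

Answer: P0:NH2 P1:NH1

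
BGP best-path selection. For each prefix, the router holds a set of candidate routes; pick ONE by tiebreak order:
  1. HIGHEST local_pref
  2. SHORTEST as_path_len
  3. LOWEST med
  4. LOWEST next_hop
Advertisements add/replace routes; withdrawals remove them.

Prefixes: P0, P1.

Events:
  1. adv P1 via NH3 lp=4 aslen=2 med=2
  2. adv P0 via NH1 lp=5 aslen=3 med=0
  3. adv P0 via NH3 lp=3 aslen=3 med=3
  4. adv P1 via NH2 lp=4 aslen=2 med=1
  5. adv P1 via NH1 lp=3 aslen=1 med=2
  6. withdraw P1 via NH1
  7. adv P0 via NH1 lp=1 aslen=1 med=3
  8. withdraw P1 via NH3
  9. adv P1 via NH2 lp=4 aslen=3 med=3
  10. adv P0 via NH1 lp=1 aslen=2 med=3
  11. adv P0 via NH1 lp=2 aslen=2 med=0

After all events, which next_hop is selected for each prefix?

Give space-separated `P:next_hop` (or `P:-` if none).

Op 1: best P0=- P1=NH3
Op 2: best P0=NH1 P1=NH3
Op 3: best P0=NH1 P1=NH3
Op 4: best P0=NH1 P1=NH2
Op 5: best P0=NH1 P1=NH2
Op 6: best P0=NH1 P1=NH2
Op 7: best P0=NH3 P1=NH2
Op 8: best P0=NH3 P1=NH2
Op 9: best P0=NH3 P1=NH2
Op 10: best P0=NH3 P1=NH2
Op 11: best P0=NH3 P1=NH2

Answer: P0:NH3 P1:NH2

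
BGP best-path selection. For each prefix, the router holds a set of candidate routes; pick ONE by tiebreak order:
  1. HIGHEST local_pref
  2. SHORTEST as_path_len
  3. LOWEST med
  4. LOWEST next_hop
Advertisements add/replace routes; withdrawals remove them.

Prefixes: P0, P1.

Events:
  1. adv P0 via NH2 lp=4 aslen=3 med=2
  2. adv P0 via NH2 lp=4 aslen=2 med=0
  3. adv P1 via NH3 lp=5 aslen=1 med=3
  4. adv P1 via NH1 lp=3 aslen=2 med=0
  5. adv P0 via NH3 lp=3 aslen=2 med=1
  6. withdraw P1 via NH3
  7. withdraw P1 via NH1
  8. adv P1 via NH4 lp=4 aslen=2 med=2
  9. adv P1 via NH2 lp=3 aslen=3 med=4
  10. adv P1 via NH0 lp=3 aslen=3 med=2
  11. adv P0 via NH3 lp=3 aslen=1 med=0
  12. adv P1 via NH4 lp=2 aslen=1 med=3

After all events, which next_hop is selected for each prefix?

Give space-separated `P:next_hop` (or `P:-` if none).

Answer: P0:NH2 P1:NH0

Derivation:
Op 1: best P0=NH2 P1=-
Op 2: best P0=NH2 P1=-
Op 3: best P0=NH2 P1=NH3
Op 4: best P0=NH2 P1=NH3
Op 5: best P0=NH2 P1=NH3
Op 6: best P0=NH2 P1=NH1
Op 7: best P0=NH2 P1=-
Op 8: best P0=NH2 P1=NH4
Op 9: best P0=NH2 P1=NH4
Op 10: best P0=NH2 P1=NH4
Op 11: best P0=NH2 P1=NH4
Op 12: best P0=NH2 P1=NH0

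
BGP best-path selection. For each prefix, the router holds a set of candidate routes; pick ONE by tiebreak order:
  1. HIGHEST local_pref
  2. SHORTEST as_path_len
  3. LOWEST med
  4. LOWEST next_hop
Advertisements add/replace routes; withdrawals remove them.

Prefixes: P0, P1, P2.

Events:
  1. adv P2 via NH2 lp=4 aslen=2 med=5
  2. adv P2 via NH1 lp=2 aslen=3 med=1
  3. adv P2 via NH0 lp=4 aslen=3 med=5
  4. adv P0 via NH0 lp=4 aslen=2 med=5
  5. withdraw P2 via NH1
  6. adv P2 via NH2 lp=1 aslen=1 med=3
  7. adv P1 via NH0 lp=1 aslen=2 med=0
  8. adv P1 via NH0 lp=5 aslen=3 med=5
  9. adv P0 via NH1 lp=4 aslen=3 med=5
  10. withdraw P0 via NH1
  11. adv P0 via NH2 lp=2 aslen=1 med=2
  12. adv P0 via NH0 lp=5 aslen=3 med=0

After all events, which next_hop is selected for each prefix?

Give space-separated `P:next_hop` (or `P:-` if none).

Op 1: best P0=- P1=- P2=NH2
Op 2: best P0=- P1=- P2=NH2
Op 3: best P0=- P1=- P2=NH2
Op 4: best P0=NH0 P1=- P2=NH2
Op 5: best P0=NH0 P1=- P2=NH2
Op 6: best P0=NH0 P1=- P2=NH0
Op 7: best P0=NH0 P1=NH0 P2=NH0
Op 8: best P0=NH0 P1=NH0 P2=NH0
Op 9: best P0=NH0 P1=NH0 P2=NH0
Op 10: best P0=NH0 P1=NH0 P2=NH0
Op 11: best P0=NH0 P1=NH0 P2=NH0
Op 12: best P0=NH0 P1=NH0 P2=NH0

Answer: P0:NH0 P1:NH0 P2:NH0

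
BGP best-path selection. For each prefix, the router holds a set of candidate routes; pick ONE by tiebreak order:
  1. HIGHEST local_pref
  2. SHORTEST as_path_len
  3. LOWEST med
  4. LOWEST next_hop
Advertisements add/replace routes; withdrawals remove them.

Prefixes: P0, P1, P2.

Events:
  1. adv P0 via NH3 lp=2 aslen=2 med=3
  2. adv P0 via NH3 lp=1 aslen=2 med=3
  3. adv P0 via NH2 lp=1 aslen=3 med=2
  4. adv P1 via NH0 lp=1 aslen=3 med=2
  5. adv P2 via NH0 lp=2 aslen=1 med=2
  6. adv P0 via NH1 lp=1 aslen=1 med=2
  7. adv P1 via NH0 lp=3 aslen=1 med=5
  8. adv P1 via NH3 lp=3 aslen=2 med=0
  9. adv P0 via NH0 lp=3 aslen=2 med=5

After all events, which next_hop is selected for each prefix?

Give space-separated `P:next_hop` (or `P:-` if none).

Op 1: best P0=NH3 P1=- P2=-
Op 2: best P0=NH3 P1=- P2=-
Op 3: best P0=NH3 P1=- P2=-
Op 4: best P0=NH3 P1=NH0 P2=-
Op 5: best P0=NH3 P1=NH0 P2=NH0
Op 6: best P0=NH1 P1=NH0 P2=NH0
Op 7: best P0=NH1 P1=NH0 P2=NH0
Op 8: best P0=NH1 P1=NH0 P2=NH0
Op 9: best P0=NH0 P1=NH0 P2=NH0

Answer: P0:NH0 P1:NH0 P2:NH0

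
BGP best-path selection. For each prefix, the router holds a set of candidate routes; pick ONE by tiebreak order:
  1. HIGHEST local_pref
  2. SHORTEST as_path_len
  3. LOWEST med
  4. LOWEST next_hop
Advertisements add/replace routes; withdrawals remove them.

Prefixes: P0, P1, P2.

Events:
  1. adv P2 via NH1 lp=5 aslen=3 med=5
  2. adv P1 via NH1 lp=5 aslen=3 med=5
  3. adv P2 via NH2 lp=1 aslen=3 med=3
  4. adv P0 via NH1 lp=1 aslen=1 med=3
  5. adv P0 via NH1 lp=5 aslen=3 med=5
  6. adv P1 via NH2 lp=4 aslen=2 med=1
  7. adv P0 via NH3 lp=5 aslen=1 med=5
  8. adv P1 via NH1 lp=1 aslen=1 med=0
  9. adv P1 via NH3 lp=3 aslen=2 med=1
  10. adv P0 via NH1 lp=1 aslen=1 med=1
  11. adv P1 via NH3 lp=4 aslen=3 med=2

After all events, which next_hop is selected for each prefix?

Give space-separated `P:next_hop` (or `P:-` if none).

Op 1: best P0=- P1=- P2=NH1
Op 2: best P0=- P1=NH1 P2=NH1
Op 3: best P0=- P1=NH1 P2=NH1
Op 4: best P0=NH1 P1=NH1 P2=NH1
Op 5: best P0=NH1 P1=NH1 P2=NH1
Op 6: best P0=NH1 P1=NH1 P2=NH1
Op 7: best P0=NH3 P1=NH1 P2=NH1
Op 8: best P0=NH3 P1=NH2 P2=NH1
Op 9: best P0=NH3 P1=NH2 P2=NH1
Op 10: best P0=NH3 P1=NH2 P2=NH1
Op 11: best P0=NH3 P1=NH2 P2=NH1

Answer: P0:NH3 P1:NH2 P2:NH1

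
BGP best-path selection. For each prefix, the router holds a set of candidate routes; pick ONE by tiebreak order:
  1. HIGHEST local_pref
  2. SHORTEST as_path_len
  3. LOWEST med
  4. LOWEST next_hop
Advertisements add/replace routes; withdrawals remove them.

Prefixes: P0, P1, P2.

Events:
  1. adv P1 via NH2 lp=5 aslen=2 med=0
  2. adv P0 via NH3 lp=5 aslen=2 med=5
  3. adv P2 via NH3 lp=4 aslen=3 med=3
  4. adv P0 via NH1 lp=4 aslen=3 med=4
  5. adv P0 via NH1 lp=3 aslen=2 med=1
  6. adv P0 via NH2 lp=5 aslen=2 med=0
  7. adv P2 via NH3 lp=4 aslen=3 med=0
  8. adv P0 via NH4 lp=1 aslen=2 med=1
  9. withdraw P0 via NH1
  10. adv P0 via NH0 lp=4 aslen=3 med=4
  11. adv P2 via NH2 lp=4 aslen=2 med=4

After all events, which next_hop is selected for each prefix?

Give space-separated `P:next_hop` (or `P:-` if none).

Op 1: best P0=- P1=NH2 P2=-
Op 2: best P0=NH3 P1=NH2 P2=-
Op 3: best P0=NH3 P1=NH2 P2=NH3
Op 4: best P0=NH3 P1=NH2 P2=NH3
Op 5: best P0=NH3 P1=NH2 P2=NH3
Op 6: best P0=NH2 P1=NH2 P2=NH3
Op 7: best P0=NH2 P1=NH2 P2=NH3
Op 8: best P0=NH2 P1=NH2 P2=NH3
Op 9: best P0=NH2 P1=NH2 P2=NH3
Op 10: best P0=NH2 P1=NH2 P2=NH3
Op 11: best P0=NH2 P1=NH2 P2=NH2

Answer: P0:NH2 P1:NH2 P2:NH2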